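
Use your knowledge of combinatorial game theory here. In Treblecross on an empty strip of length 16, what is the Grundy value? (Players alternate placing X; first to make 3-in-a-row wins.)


Treblecross: place X on empty cells; 3-in-a-row wins.
Playing within two cells of an existing X lets the opponent win at once, so sensible play treats the cells i-2..i+2 around each X as dead. The player left with no safe cell loses, so this is a normal-play take-away game on strips of safe cells.
Placing X at cell i (0-indexed) of a strip of k safe cells leaves independent strips of sizes max(0, i-2) and max(0, k-i-3). Hence G(k) = mex{ G(max(0,i-2)) XOR G(max(0,k-i-3)) : 0 <= i < k }, with G(0) = 0.
G(1): splits (0,0):0^0=0 -> mex({0}) = 1
G(2): splits (0,0):0^0=0 -> mex({0}) = 1
G(3): splits (0,0):0^0=0 -> mex({0}) = 1
G(4): splits (0,1):0^1=1 (0,0):0^0=0 -> mex({0, 1}) = 2
G(5): splits (0,2):0^1=1 (0,1):0^1=1 (0,0):0^0=0 -> mex({0, 1}) = 2
G(6) = mex({1}) = 0
G(7) = mex({0, 1, 2}) = 3
G(8) = mex({0, 1, 2}) = 3
G(9) = mex({0, 2}) = 1
G(10) = mex({0, 2, 3}) = 1
G(11) = mex({0, 3}) = 1
G(12) = mex({1, 3}) = 0
G(13) = mex({0, 1, 2, 3}) = 4
G(14) = mex({0, 1, 2}) = 3
G(15) = mex({0, 1, 2}) = 3
G(16) = mex({0, 1, 2, 4}) = 3
Therefore G(16) = 3.

3


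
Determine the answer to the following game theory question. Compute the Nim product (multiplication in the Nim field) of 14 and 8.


Nim multiplication is bilinear over XOR: (u XOR v) * w = (u*w) XOR (v*w).
So we split each operand into its bit components and XOR the pairwise Nim products.
14 = 2 + 4 + 8 (as XOR of powers of 2).
8 = 8 (as XOR of powers of 2).
Using the standard Nim-product table on single bits:
  2*2 = 3,   2*4 = 8,   2*8 = 12,
  4*4 = 6,   4*8 = 11,  8*8 = 13,
and  1*x = x (identity), k*l = l*k (commutative).
Pairwise Nim products:
  2 * 8 = 12
  4 * 8 = 11
  8 * 8 = 13
XOR them: 12 XOR 11 XOR 13 = 10.
Result: 14 * 8 = 10 (in Nim).

10


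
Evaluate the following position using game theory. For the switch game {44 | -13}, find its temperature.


The game is {44 | -13}, a switch {a | b} with numbers a > b.
Cooling {a | b} by t gives {a - t | b + t}, which stops being hot when a - t = b + t, i.e. at t = (a - b)/2. So the temperature of a switch is (a - b)/2.
Temperature = (Left option - Right option) / 2
= (44 - (-13)) / 2
= 57 / 2
= 57/2

57/2


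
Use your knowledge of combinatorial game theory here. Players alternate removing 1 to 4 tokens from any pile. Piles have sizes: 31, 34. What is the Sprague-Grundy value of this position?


Subtraction set: {1, 2, 3, 4}
For this subtraction set, G(n) = n mod 5 (period = max + 1 = 5).
Pile 1 (size 31): G(31) = 31 mod 5 = 1
Pile 2 (size 34): G(34) = 34 mod 5 = 4
Total Grundy value = XOR of all: 1 XOR 4 = 5

5


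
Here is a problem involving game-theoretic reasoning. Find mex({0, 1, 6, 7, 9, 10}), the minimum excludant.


Set = {0, 1, 6, 7, 9, 10}
0 is in the set.
1 is in the set.
2 is NOT in the set. This is the mex.
mex = 2

2


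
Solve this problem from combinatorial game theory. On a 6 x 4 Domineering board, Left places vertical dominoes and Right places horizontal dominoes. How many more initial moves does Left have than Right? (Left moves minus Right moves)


Board is 6 x 4 (rows x cols).
Left (vertical) placements: (rows-1) * cols = 5 * 4 = 20
Right (horizontal) placements: rows * (cols-1) = 6 * 3 = 18
Advantage = Left - Right = 20 - 18 = 2

2


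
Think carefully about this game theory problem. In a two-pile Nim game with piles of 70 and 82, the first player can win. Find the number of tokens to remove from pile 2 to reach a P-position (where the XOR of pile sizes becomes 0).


Piles: 70 and 82
Current XOR: 70 XOR 82 = 20 (non-zero, so this is an N-position).
To make the XOR zero, we need to find a move that balances the piles.
For pile 2 (size 82): target = 82 XOR 20 = 70
We reduce pile 2 from 82 to 70.
Tokens removed: 82 - 70 = 12
Verification: 70 XOR 70 = 0

12


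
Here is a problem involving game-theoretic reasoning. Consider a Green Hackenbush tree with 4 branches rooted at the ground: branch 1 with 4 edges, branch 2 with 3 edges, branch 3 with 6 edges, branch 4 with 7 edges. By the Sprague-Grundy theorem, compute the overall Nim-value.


The tree has 4 branches from the ground vertex.
In Green Hackenbush, the Nim-value of a simple path of length k is k.
Branch 1: length 4, Nim-value = 4
Branch 2: length 3, Nim-value = 3
Branch 3: length 6, Nim-value = 6
Branch 4: length 7, Nim-value = 7
Total Nim-value = XOR of all branch values:
0 XOR 4 = 4
4 XOR 3 = 7
7 XOR 6 = 1
1 XOR 7 = 6
Nim-value of the tree = 6

6


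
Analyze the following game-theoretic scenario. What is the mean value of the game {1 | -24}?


Game = {1 | -24}, a switch {a | b} with numbers a > b.
Its thermograph has left wall a - t and right wall b + t, which meet at t = (a - b)/2, where both equal (a + b)/2. So the mast (mean value) is at (a + b)/2.
Mean = (1 + (-24))/2 = -23/2 = -23/2

-23/2


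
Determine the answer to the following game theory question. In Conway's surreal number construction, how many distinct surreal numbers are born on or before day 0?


Day 0: {|} = 0 is born. Count = 1.
Day n: the number of surreal numbers born by day n is 2^(n+1) - 1.
By day 0: 2^1 - 1 = 1
By day 0: 1 surreal numbers.

1


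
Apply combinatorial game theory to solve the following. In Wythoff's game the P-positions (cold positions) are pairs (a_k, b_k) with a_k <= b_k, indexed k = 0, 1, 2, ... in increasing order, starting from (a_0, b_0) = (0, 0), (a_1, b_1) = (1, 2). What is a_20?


By Wythoff's theorem, a_k = floor(k * phi) and b_k = floor(k * phi^2) = a_k + k, where phi = (1 + sqrt(5))/2 is the golden ratio.
phi = (1 + sqrt(5))/2 = 1.618034
k = 20
k * phi = 20 * 1.618034 = 32.360680
a_20 = floor(k * phi) = 32

32


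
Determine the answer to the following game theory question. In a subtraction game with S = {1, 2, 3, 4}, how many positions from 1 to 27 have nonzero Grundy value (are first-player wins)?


Subtraction set S = {1, 2, 3, 4}, so G(n) = n mod 5.
G(n) = 0 when n is a multiple of 5.
Multiples of 5 in [1, 27]: 5
N-positions (nonzero Grundy) = 27 - 5 = 22

22


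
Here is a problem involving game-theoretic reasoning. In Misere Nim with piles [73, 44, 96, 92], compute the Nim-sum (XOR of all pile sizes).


We need the XOR (exclusive or) of all pile sizes.
After XOR-ing pile 1 (size 73): 0 XOR 73 = 73
After XOR-ing pile 2 (size 44): 73 XOR 44 = 101
After XOR-ing pile 3 (size 96): 101 XOR 96 = 5
After XOR-ing pile 4 (size 92): 5 XOR 92 = 89
The Nim-value of this position is 89.

89


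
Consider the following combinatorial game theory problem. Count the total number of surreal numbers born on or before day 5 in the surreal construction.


Day 0: {|} = 0 is born. Count = 1.
Day n: the number of surreal numbers born by day n is 2^(n+1) - 1.
By day 0: 2^1 - 1 = 1
By day 1: 2^2 - 1 = 3
By day 2: 2^3 - 1 = 7
By day 3: 2^4 - 1 = 15
By day 4: 2^5 - 1 = 31
By day 5: 2^6 - 1 = 63
By day 5: 63 surreal numbers.

63


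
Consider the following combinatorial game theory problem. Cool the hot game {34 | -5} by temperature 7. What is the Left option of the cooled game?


Original game: {34 | -5} (a switch {a | b} with a > b).
Cooling by t (for t below the temperature (a - b)/2 = 39/2) taxes each move by t: {a | b} cooled by t is {a - t | b + t}.
Cooling amount: t = 7
Cooled Left option: 34 - 7 = 27
Cooled Right option: -5 + 7 = 2
Cooled game: {27 | 2}
Left option = 27

27


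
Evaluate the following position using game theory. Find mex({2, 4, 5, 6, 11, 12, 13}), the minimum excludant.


Set = {2, 4, 5, 6, 11, 12, 13}
0 is NOT in the set. This is the mex.
mex = 0

0


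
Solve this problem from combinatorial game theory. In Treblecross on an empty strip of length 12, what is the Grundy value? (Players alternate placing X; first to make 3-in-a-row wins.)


Treblecross: place X on empty cells; 3-in-a-row wins.
Playing within two cells of an existing X lets the opponent win at once, so sensible play treats the cells i-2..i+2 around each X as dead. The player left with no safe cell loses, so this is a normal-play take-away game on strips of safe cells.
Placing X at cell i (0-indexed) of a strip of k safe cells leaves independent strips of sizes max(0, i-2) and max(0, k-i-3). Hence G(k) = mex{ G(max(0,i-2)) XOR G(max(0,k-i-3)) : 0 <= i < k }, with G(0) = 0.
G(1): splits (0,0):0^0=0 -> mex({0}) = 1
G(2): splits (0,0):0^0=0 -> mex({0}) = 1
G(3): splits (0,0):0^0=0 -> mex({0}) = 1
G(4): splits (0,1):0^1=1 (0,0):0^0=0 -> mex({0, 1}) = 2
G(5): splits (0,2):0^1=1 (0,1):0^1=1 (0,0):0^0=0 -> mex({0, 1}) = 2
G(6) = mex({1}) = 0
G(7) = mex({0, 1, 2}) = 3
G(8) = mex({0, 1, 2}) = 3
G(9) = mex({0, 2}) = 1
G(10) = mex({0, 2, 3}) = 1
G(11) = mex({0, 3}) = 1
G(12) = mex({1, 3}) = 0
Therefore G(12) = 0.

0


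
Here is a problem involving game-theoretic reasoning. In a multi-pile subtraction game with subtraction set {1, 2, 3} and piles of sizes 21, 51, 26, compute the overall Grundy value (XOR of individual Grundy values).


Subtraction set: {1, 2, 3}
For this subtraction set, G(n) = n mod 4 (period = max + 1 = 4).
Pile 1 (size 21): G(21) = 21 mod 4 = 1
Pile 2 (size 51): G(51) = 51 mod 4 = 3
Pile 3 (size 26): G(26) = 26 mod 4 = 2
Total Grundy value = XOR of all: 1 XOR 3 XOR 2 = 0

0


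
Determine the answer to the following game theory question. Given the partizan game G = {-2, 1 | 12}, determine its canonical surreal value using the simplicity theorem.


Left options: {-2, 1}, max = 1
Right options: {12}, min = 12
All options are numbers and max(Left) < min(Right), so by the simplicity theorem the value is the simplest (earliest-born) number strictly between 1 and 12.
Integers 2 through 11 all lie strictly between 1 and 12.
Among integers, the simplest (lowest birthday = smallest |n|; 0 is born on day 0, +-n on day n) is 2.
No non-integer in the interval can be simpler: if x is a non-integer in the interval, then floor(x) or ceil(x) also lies in the interval (the interval contains an integer), and both are proper prefixes of x's sign expansion, i.e. born earlier. So the game value is 2.
Game value = 2

2


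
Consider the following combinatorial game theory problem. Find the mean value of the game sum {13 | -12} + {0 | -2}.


G1 = {13 | -12}, G2 = {0 | -2}
Each is a switch {a | b} with numbers a > b; its mean value is (a + b)/2, and mean value is additive over game sums: m(G1 + G2) = m(G1) + m(G2).
Mean of G1 = (13 + (-12))/2 = 1/2 = 1/2
Mean of G2 = (0 + (-2))/2 = -2/2 = -1
Mean of G1 + G2 = 1/2 + -1 = -1/2

-1/2


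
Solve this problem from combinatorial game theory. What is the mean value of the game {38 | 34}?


Game = {38 | 34}, a switch {a | b} with numbers a > b.
Its thermograph has left wall a - t and right wall b + t, which meet at t = (a - b)/2, where both equal (a + b)/2. So the mast (mean value) is at (a + b)/2.
Mean = (38 + (34))/2 = 72/2 = 36

36


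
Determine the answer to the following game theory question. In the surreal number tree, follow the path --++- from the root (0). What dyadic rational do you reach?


Sign expansion: --++-
Rule: track bounds (lo, hi), initially (-inf, +inf). On '+', the current value becomes lo and we move to the simplest number in (value, hi): value + 1 if hi = +inf, otherwise the midpoint (value + hi)/2. On '-', the current value becomes hi and we move to value - 1 if lo = -inf, otherwise the midpoint (lo + value)/2.
Start at 0.
Step 1: sign = -, move left. Bounds: (-inf, 0). Value = -1
Step 2: sign = -, move left. Bounds: (-inf, -1). Value = -2
Step 3: sign = +, move right. Bounds: (-2, -1). Value = -3/2
Step 4: sign = +, move right. Bounds: (-3/2, -1). Value = -5/4
Step 5: sign = -, move left. Bounds: (-3/2, -5/4). Value = -11/8
The surreal number with sign expansion --++- is -11/8.

-11/8


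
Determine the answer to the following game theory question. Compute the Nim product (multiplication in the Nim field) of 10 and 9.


Nim multiplication is bilinear over XOR: (u XOR v) * w = (u*w) XOR (v*w).
So we split each operand into its bit components and XOR the pairwise Nim products.
10 = 2 + 8 (as XOR of powers of 2).
9 = 1 + 8 (as XOR of powers of 2).
Using the standard Nim-product table on single bits:
  2*2 = 3,   2*4 = 8,   2*8 = 12,
  4*4 = 6,   4*8 = 11,  8*8 = 13,
and  1*x = x (identity), k*l = l*k (commutative).
Pairwise Nim products:
  2 * 1 = 2
  2 * 8 = 12
  8 * 1 = 8
  8 * 8 = 13
XOR them: 2 XOR 12 XOR 8 XOR 13 = 11.
Result: 10 * 9 = 11 (in Nim).

11


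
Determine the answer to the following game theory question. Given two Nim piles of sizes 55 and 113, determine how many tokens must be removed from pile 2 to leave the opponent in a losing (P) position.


Piles: 55 and 113
Current XOR: 55 XOR 113 = 70 (non-zero, so this is an N-position).
To make the XOR zero, we need to find a move that balances the piles.
For pile 2 (size 113): target = 113 XOR 70 = 55
We reduce pile 2 from 113 to 55.
Tokens removed: 113 - 55 = 58
Verification: 55 XOR 55 = 0

58


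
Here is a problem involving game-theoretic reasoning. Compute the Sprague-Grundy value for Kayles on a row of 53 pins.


Kayles: a move removes 1 or 2 adjacent pins from a contiguous row.
Removing pins from a row of k leaves two independent rows (a, b) with a + b = k - 1 (one pin) or a + b = k - 2 (two pins); an end removal gives a = 0.
By Sprague-Grundy, G(k) = mex{ G(a) XOR G(b) } over all these splits. G(0) = 0.
G(1): splits (0,0):0^0=0 -> mex({0}) = 1
G(2): splits (0,1):0^1=1 (0,0):0^0=0 -> mex({0, 1}) = 2
G(3): splits (0,2):0^2=2 (1,1):1^1=0 (0,1):0^1=1 -> mex({0, 1, 2}) = 3
G(4): splits (0,3):0^3=3 (1,2):1^2=3 (0,2):0^2=2 (1,1):1^1=0 -> mex({0, 2, 3}) = 1
G(5): splits (0,4):0^1=1 (1,3):1^3=2 (2,2):2^2=0 (0,3):0^3=3 (1,2):1^2=3 -> mex({0, 1, 2, 3}) = 4
G(6) = mex({0, 1, 2, 4}) = 3
G(7) = mex({0, 1, 3, 4, 5}) = 2
G(8) = mex({0, 2, 3, 5, 6}) = 1
G(9) = mex({0, 1, 2, 3, 6, 7}) = 4
G(10) = mex({0, 1, 3, 4, 5, 7}) = 2
G(11) = mex({0, 1, 2, 3, 4, 5}) = 6
G(12) = mex({0, 1, 2, 3, 5, 6, 7}) = 4
G(13) = mex({0, 2, 3, 4, 6, 7}) = 1
G(14) = mex({0, 1, 4, 5, 6, 7}) = 2
G(15) = mex({0, 1, 2, 3, 4, 5, 6}) = 7
G(16) = mex({0, 2, 3, 5, 6, 7}) = 1
G(17) = mex({0, 1, 2, 3, 5, 6, 7}) = 4
G(18) = mex({0, 1, 2, 4, 5, 6}) = 3
G(19) = mex({0, 1, 3, 4, 5, 7}) = 2
G(20) = mex({0, 2, 3, 4, 5, 6, 7}) = 1
G(21) = mex({0, 1, 2, 3, 5, 6, 7}) = 4
G(22) = mex({0, 1, 2, 3, 4, 5, 7}) = 6
G(23) = mex({0, 1, 2, 3, 4, 5, 6}) = 7
G(24) = mex({0, 1, 2, 3, 5, 6, 7}) = 4
G(25) = mex({0, 2, 3, 4, 6, 7}) = 1
G(26) = mex({0, 1, 3, 4, 5, 6, 7}) = 2
G(27) = mex({0, 1, 2, 3, 4, 5, 6, 7}) = 8
G(28) = mex({0, 1, 2, 3, 4, 6, 7, 8}) = 5
G(29) = mex({0, 1, 2, 3, 5, 6, 7, 8, 9}) = 4
G(30) = mex({0, 1, 2, 3, 4, 5, 6, 9, 10}) = 7
G(31) = mex({0, 1, 3, 4, 5, 7, 10, 11}) = 2
G(32) = mex({0, 2, 3, 4, 5, 6, 7, 9, 11}) = 1
G(33) = mex({0, 1, 2, 3, 4, 5, 6, 7, 9, 12}) = 8
G(34) = mex({0, 1, 2, 3, 4, 5, 7, 8, 11, 12}) = 6
G(35) = mex({0, 1, 2, 3, 4, 5, 6, 8, 9, 10, 11}) = 7
G(36) = mex({0, 1, 2, 3, 5, 6, 7, 9, 10}) = 4
G(37) = mex({0, 2, 3, 4, 6, 7, 9, 10, 11, 12}) = 1
G(38) = mex({0, 1, 3, 4, 5, 6, 7, 9, 10, 11, 12}) = 2
G(39) = mex({0, 1, 2, 4, 5, 6, 7, 9, 10, 12, 14}) = 3
G(40) = mex({0, 2, 3, 4, 6, 7, 11, 12, 14}) = 1
G(41) = mex({0, 1, 2, 3, 5, 6, 7, 9, 10, 11, 12}) = 4
G(42) = mex({0, 1, 2, 3, 4, 5, 6, 9, 10}) = 7
G(43) = mex({0, 1, 3, 4, 5, 7, 9, 10, 12, 15}) = 2
G(44) = mex({0, 2, 3, 4, 5, 6, 7, 9, 10, 12, 15}) = 1
G(45) = mex({0, 1, 2, 3, 4, 5, 6, 7, 9, 10, 12, 14}) = 8
G(46) = mex({0, 1, 3, 4, 5, 7, 8, 11, 12, 14}) = 2
G(47) = mex({0, 1, 2, 3, 4, 5, 6, 8, 9, 10, 11, 12}) = 7
G(48) = mex({0, 1, 2, 3, 5, 6, 7, 9, 10}) = 4
G(49) = mex({0, 2, 3, 4, 6, 7, 9, 10, 11, 12, 15}) = 1
G(50) = mex({0, 1, 4, 5, 6, 7, 9, 11, 12, 14, 15}) = 2
G(51) = mex({0, 1, 2, 3, 4, 5, 6, 7, 9, 12, 14, 15}) = 8
G(52) = mex({0, 2, 3, 4, 5, 6, 7, 8, 11, 12, 15}) = 1
G(53) = mex({0, 1, 2, 3, 5, 6, 7, 8, 9, 10, 11, 12}) = 4
Therefore G(53) = 4.

4


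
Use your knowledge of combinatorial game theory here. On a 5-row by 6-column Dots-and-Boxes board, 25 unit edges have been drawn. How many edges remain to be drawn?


Grid: 5 x 6 boxes, i.e. 6 rows and 7 columns of dots.
Horizontal edges: (rows + 1) * cols = 6 * 6 = 36
Vertical edges: rows * (cols + 1) = 5 * 7 = 35
Total edges: 36 + 35 = 71
Edges drawn: 25
Remaining: 71 - 25 = 46

46


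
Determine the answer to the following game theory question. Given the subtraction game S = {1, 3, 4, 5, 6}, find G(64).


The subtraction set is S = {1, 3, 4, 5, 6}.
G(k) = mex{ G(k - s) : s in S, s <= k }. We compute iteratively: G(0) = 0.
G(1) = mex({0}) = 1
G(2) = mex({1}) = 0
G(3) = mex({0}) = 1
G(4) = mex({0, 1}) = 2
G(5) = mex({0, 1, 2}) = 3
G(6) = mex({0, 1, 3}) = 2
G(7) = mex({0, 1, 2}) = 3
G(8) = mex({0, 1, 2, 3}) = 4
G(9) = mex({1, 2, 3, 4}) = 0
G(10) = mex({0, 2, 3}) = 1
G(11) = mex({1, 2, 3, 4}) = 0
G(12) = mex({0, 2, 3, 4}) = 1
G(13) = mex({0, 1, 3, 4}) = 2
G(14) = mex({0, 1, 2, 4}) = 3
Observe that G(9)..G(14) = 0, 1, 0, 1, 2, 3 repeats G(0)..G(5) = 0, 1, 0, 1, 2, 3.
For k >= max(S) = 6, G(k) is determined by the previous 6 values G(k-6)..G(k-1); a window of 6 consecutive values has recurred shifted by 9, so by induction G(k + 9) = G(k) for all k >= 0: the sequence is periodic from the start with period 9.
One period: G(0..8) = 0, 1, 0, 1, 2, 3, 2, 3, 4.
64 mod 9 = 1, so G(64) = G(1) = 1.

1


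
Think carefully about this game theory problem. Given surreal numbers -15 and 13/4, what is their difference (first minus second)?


x = -15, y = 13/4
Converting to common denominator: 4
x = -60/4, y = 13/4
x - y = -15 - 13/4 = -73/4

-73/4


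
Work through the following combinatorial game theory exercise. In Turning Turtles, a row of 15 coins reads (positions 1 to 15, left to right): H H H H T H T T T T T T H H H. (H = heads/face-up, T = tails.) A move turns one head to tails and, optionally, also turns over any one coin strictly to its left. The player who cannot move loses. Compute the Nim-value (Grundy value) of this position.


Coins: H H H H T H T T T T T T H H H
Key fact: a single head at position k behaves exactly like a Nim heap of size k (turning it to T and optionally flipping a coin at j < k corresponds to moving the heap from k to j, or to 0), and heads combine as a disjunctive sum (two heads at the same place would cancel, matching j XOR j = 0). So the Nim-value is the XOR of the 1-indexed positions of the heads.
Face-up positions (1-indexed): [1, 2, 3, 4, 6, 13, 14, 15]
XOR 0 with 1: 0 XOR 1 = 1
XOR 1 with 2: 1 XOR 2 = 3
XOR 3 with 3: 3 XOR 3 = 0
XOR 0 with 4: 0 XOR 4 = 4
XOR 4 with 6: 4 XOR 6 = 2
XOR 2 with 13: 2 XOR 13 = 15
XOR 15 with 14: 15 XOR 14 = 1
XOR 1 with 15: 1 XOR 15 = 14
Nim-value = 14

14


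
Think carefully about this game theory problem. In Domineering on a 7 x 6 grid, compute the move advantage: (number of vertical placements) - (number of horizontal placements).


Board is 7 x 6 (rows x cols).
Left (vertical) placements: (rows-1) * cols = 6 * 6 = 36
Right (horizontal) placements: rows * (cols-1) = 7 * 5 = 35
Advantage = Left - Right = 36 - 35 = 1

1


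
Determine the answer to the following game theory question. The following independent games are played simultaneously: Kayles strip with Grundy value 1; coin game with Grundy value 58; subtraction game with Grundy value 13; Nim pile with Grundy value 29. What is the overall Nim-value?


By the Sprague-Grundy theorem, the Grundy value of a sum of games is the XOR of individual Grundy values.
Kayles strip: Grundy value = 1. Running XOR: 0 XOR 1 = 1
coin game: Grundy value = 58. Running XOR: 1 XOR 58 = 59
subtraction game: Grundy value = 13. Running XOR: 59 XOR 13 = 54
Nim pile: Grundy value = 29. Running XOR: 54 XOR 29 = 43
The combined Grundy value is 43.

43


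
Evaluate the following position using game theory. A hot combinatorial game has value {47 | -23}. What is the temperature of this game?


The game is {47 | -23}, a switch {a | b} with numbers a > b.
Cooling {a | b} by t gives {a - t | b + t}, which stops being hot when a - t = b + t, i.e. at t = (a - b)/2. So the temperature of a switch is (a - b)/2.
Temperature = (Left option - Right option) / 2
= (47 - (-23)) / 2
= 70 / 2
= 35

35


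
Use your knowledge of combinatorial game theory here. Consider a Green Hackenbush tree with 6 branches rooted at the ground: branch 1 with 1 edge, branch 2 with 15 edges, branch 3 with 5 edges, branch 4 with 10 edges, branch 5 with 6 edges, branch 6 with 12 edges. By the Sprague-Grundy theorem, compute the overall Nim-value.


The tree has 6 branches from the ground vertex.
In Green Hackenbush, the Nim-value of a simple path of length k is k.
Branch 1: length 1, Nim-value = 1
Branch 2: length 15, Nim-value = 15
Branch 3: length 5, Nim-value = 5
Branch 4: length 10, Nim-value = 10
Branch 5: length 6, Nim-value = 6
Branch 6: length 12, Nim-value = 12
Total Nim-value = XOR of all branch values:
0 XOR 1 = 1
1 XOR 15 = 14
14 XOR 5 = 11
11 XOR 10 = 1
1 XOR 6 = 7
7 XOR 12 = 11
Nim-value of the tree = 11

11


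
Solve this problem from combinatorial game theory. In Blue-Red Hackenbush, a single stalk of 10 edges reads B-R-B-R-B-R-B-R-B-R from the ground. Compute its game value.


Edges (from ground): B-R-B-R-B-R-B-R-B-R
By Berlekamp's sign-expansion rule, a Blue-Red Hackenbush stalk has the value of the surreal number whose sign sequence is the edge sequence with B -> + and R -> -.
Sign sequence: +-+-+-+-+-
Trace the sign expansion in the surreal number tree, starting from 0:
Edge 1: B (sign +) -> bounds (0, +inf), value = 1
Edge 2: R (sign -) -> bounds (0, 1), value = 1/2
Edge 3: B (sign +) -> bounds (1/2, 1), value = 3/4
Edge 4: R (sign -) -> bounds (1/2, 3/4), value = 5/8
Edge 5: B (sign +) -> bounds (5/8, 3/4), value = 11/16
Edge 6: R (sign -) -> bounds (5/8, 11/16), value = 21/32
Edge 7: B (sign +) -> bounds (21/32, 11/16), value = 43/64
Edge 8: R (sign -) -> bounds (21/32, 43/64), value = 85/128
Edge 9: B (sign +) -> bounds (85/128, 43/64), value = 171/256
Edge 10: R (sign -) -> bounds (85/128, 171/256), value = 341/512
Game value = 341/512

341/512


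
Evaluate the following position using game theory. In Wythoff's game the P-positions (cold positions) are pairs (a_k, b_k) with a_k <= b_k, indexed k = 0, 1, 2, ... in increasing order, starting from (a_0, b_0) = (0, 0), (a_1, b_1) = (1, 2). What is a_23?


By Wythoff's theorem, a_k = floor(k * phi) and b_k = floor(k * phi^2) = a_k + k, where phi = (1 + sqrt(5))/2 is the golden ratio.
phi = (1 + sqrt(5))/2 = 1.618034
k = 23
k * phi = 23 * 1.618034 = 37.214782
a_23 = floor(k * phi) = 37

37


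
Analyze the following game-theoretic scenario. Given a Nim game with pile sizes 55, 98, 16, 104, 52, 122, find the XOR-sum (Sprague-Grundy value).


We need the XOR (exclusive or) of all pile sizes.
After XOR-ing pile 1 (size 55): 0 XOR 55 = 55
After XOR-ing pile 2 (size 98): 55 XOR 98 = 85
After XOR-ing pile 3 (size 16): 85 XOR 16 = 69
After XOR-ing pile 4 (size 104): 69 XOR 104 = 45
After XOR-ing pile 5 (size 52): 45 XOR 52 = 25
After XOR-ing pile 6 (size 122): 25 XOR 122 = 99
The Nim-value of this position is 99.

99


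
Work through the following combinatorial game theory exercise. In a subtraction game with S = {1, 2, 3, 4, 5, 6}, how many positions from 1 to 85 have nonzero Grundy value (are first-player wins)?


Subtraction set S = {1, 2, 3, 4, 5, 6}, so G(n) = n mod 7.
G(n) = 0 when n is a multiple of 7.
Multiples of 7 in [1, 85]: 12
N-positions (nonzero Grundy) = 85 - 12 = 73

73


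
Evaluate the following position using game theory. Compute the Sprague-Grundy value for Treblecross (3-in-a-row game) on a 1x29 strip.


Treblecross: place X on empty cells; 3-in-a-row wins.
Playing within two cells of an existing X lets the opponent win at once, so sensible play treats the cells i-2..i+2 around each X as dead. The player left with no safe cell loses, so this is a normal-play take-away game on strips of safe cells.
Placing X at cell i (0-indexed) of a strip of k safe cells leaves independent strips of sizes max(0, i-2) and max(0, k-i-3). Hence G(k) = mex{ G(max(0,i-2)) XOR G(max(0,k-i-3)) : 0 <= i < k }, with G(0) = 0.
G(1): splits (0,0):0^0=0 -> mex({0}) = 1
G(2): splits (0,0):0^0=0 -> mex({0}) = 1
G(3): splits (0,0):0^0=0 -> mex({0}) = 1
G(4): splits (0,1):0^1=1 (0,0):0^0=0 -> mex({0, 1}) = 2
G(5): splits (0,2):0^1=1 (0,1):0^1=1 (0,0):0^0=0 -> mex({0, 1}) = 2
G(6) = mex({1}) = 0
G(7) = mex({0, 1, 2}) = 3
G(8) = mex({0, 1, 2}) = 3
G(9) = mex({0, 2}) = 1
G(10) = mex({0, 2, 3}) = 1
G(11) = mex({0, 3}) = 1
G(12) = mex({1, 3}) = 0
G(13) = mex({0, 1, 2, 3}) = 4
G(14) = mex({0, 1, 2}) = 3
G(15) = mex({0, 1, 2}) = 3
G(16) = mex({0, 1, 2, 4}) = 3
G(17) = mex({0, 1, 3, 4}) = 2
G(18) = mex({0, 1, 3, 4}) = 2
G(19) = mex({0, 1, 3, 5}) = 2
G(20) = mex({0, 1, 2, 3, 5}) = 4
G(21) = mex({0, 1, 2, 3, 5}) = 4
G(22) = mex({1, 2, 6}) = 0
G(23) = mex({0, 1, 2, 3, 4, 6}) = 5
G(24) = mex({0, 1, 2, 3, 4}) = 5
G(25) = mex({0, 1, 3, 4, 7}) = 2
G(26) = mex({0, 1, 3, 4, 5, 7}) = 2
G(27) = mex({0, 1, 3, 5}) = 2
G(28) = mex({0, 1, 2, 5}) = 3
G(29) = mex({0, 1, 2, 4, 5, 6}) = 3
Therefore G(29) = 3.

3


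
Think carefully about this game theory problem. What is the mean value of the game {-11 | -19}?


Game = {-11 | -19}, a switch {a | b} with numbers a > b.
Its thermograph has left wall a - t and right wall b + t, which meet at t = (a - b)/2, where both equal (a + b)/2. So the mast (mean value) is at (a + b)/2.
Mean = (-11 + (-19))/2 = -30/2 = -15

-15


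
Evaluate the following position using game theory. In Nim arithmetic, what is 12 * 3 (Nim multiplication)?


Nim multiplication is bilinear over XOR: (u XOR v) * w = (u*w) XOR (v*w).
So we split each operand into its bit components and XOR the pairwise Nim products.
12 = 4 + 8 (as XOR of powers of 2).
3 = 1 + 2 (as XOR of powers of 2).
Using the standard Nim-product table on single bits:
  2*2 = 3,   2*4 = 8,   2*8 = 12,
  4*4 = 6,   4*8 = 11,  8*8 = 13,
and  1*x = x (identity), k*l = l*k (commutative).
Pairwise Nim products:
  4 * 1 = 4
  4 * 2 = 8
  8 * 1 = 8
  8 * 2 = 12
XOR them: 4 XOR 8 XOR 8 XOR 12 = 8.
Result: 12 * 3 = 8 (in Nim).

8


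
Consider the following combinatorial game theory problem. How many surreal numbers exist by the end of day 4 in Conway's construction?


Day 0: {|} = 0 is born. Count = 1.
Day n: the number of surreal numbers born by day n is 2^(n+1) - 1.
By day 0: 2^1 - 1 = 1
By day 1: 2^2 - 1 = 3
By day 2: 2^3 - 1 = 7
By day 3: 2^4 - 1 = 15
By day 4: 2^5 - 1 = 31
By day 4: 31 surreal numbers.

31


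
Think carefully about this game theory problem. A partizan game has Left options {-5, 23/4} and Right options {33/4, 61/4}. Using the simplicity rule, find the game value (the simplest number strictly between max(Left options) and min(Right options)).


Left options: {-5, 23/4}, max = 23/4
Right options: {33/4, 61/4}, min = 33/4
All options are numbers and max(Left) < min(Right), so by the simplicity theorem the value is the simplest (earliest-born) number strictly between 23/4 and 33/4.
Integers 6 through 8 all lie strictly between 23/4 and 33/4.
Among integers, the simplest (lowest birthday = smallest |n|; 0 is born on day 0, +-n on day n) is 6.
No non-integer in the interval can be simpler: if x is a non-integer in the interval, then floor(x) or ceil(x) also lies in the interval (the interval contains an integer), and both are proper prefixes of x's sign expansion, i.e. born earlier. So the game value is 6.
Game value = 6

6


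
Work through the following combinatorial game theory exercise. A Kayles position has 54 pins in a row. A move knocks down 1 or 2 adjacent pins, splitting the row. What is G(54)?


Kayles: a move removes 1 or 2 adjacent pins from a contiguous row.
Removing pins from a row of k leaves two independent rows (a, b) with a + b = k - 1 (one pin) or a + b = k - 2 (two pins); an end removal gives a = 0.
By Sprague-Grundy, G(k) = mex{ G(a) XOR G(b) } over all these splits. G(0) = 0.
G(1): splits (0,0):0^0=0 -> mex({0}) = 1
G(2): splits (0,1):0^1=1 (0,0):0^0=0 -> mex({0, 1}) = 2
G(3): splits (0,2):0^2=2 (1,1):1^1=0 (0,1):0^1=1 -> mex({0, 1, 2}) = 3
G(4): splits (0,3):0^3=3 (1,2):1^2=3 (0,2):0^2=2 (1,1):1^1=0 -> mex({0, 2, 3}) = 1
G(5): splits (0,4):0^1=1 (1,3):1^3=2 (2,2):2^2=0 (0,3):0^3=3 (1,2):1^2=3 -> mex({0, 1, 2, 3}) = 4
G(6) = mex({0, 1, 2, 4}) = 3
G(7) = mex({0, 1, 3, 4, 5}) = 2
G(8) = mex({0, 2, 3, 5, 6}) = 1
G(9) = mex({0, 1, 2, 3, 6, 7}) = 4
G(10) = mex({0, 1, 3, 4, 5, 7}) = 2
G(11) = mex({0, 1, 2, 3, 4, 5}) = 6
G(12) = mex({0, 1, 2, 3, 5, 6, 7}) = 4
G(13) = mex({0, 2, 3, 4, 6, 7}) = 1
G(14) = mex({0, 1, 4, 5, 6, 7}) = 2
G(15) = mex({0, 1, 2, 3, 4, 5, 6}) = 7
G(16) = mex({0, 2, 3, 5, 6, 7}) = 1
G(17) = mex({0, 1, 2, 3, 5, 6, 7}) = 4
G(18) = mex({0, 1, 2, 4, 5, 6}) = 3
G(19) = mex({0, 1, 3, 4, 5, 7}) = 2
G(20) = mex({0, 2, 3, 4, 5, 6, 7}) = 1
G(21) = mex({0, 1, 2, 3, 5, 6, 7}) = 4
G(22) = mex({0, 1, 2, 3, 4, 5, 7}) = 6
G(23) = mex({0, 1, 2, 3, 4, 5, 6}) = 7
G(24) = mex({0, 1, 2, 3, 5, 6, 7}) = 4
G(25) = mex({0, 2, 3, 4, 6, 7}) = 1
G(26) = mex({0, 1, 3, 4, 5, 6, 7}) = 2
G(27) = mex({0, 1, 2, 3, 4, 5, 6, 7}) = 8
G(28) = mex({0, 1, 2, 3, 4, 6, 7, 8}) = 5
G(29) = mex({0, 1, 2, 3, 5, 6, 7, 8, 9}) = 4
G(30) = mex({0, 1, 2, 3, 4, 5, 6, 9, 10}) = 7
G(31) = mex({0, 1, 3, 4, 5, 7, 10, 11}) = 2
G(32) = mex({0, 2, 3, 4, 5, 6, 7, 9, 11}) = 1
G(33) = mex({0, 1, 2, 3, 4, 5, 6, 7, 9, 12}) = 8
G(34) = mex({0, 1, 2, 3, 4, 5, 7, 8, 11, 12}) = 6
G(35) = mex({0, 1, 2, 3, 4, 5, 6, 8, 9, 10, 11}) = 7
G(36) = mex({0, 1, 2, 3, 5, 6, 7, 9, 10}) = 4
G(37) = mex({0, 2, 3, 4, 6, 7, 9, 10, 11, 12}) = 1
G(38) = mex({0, 1, 3, 4, 5, 6, 7, 9, 10, 11, 12}) = 2
G(39) = mex({0, 1, 2, 4, 5, 6, 7, 9, 10, 12, 14}) = 3
G(40) = mex({0, 2, 3, 4, 6, 7, 11, 12, 14}) = 1
G(41) = mex({0, 1, 2, 3, 5, 6, 7, 9, 10, 11, 12}) = 4
G(42) = mex({0, 1, 2, 3, 4, 5, 6, 9, 10}) = 7
G(43) = mex({0, 1, 3, 4, 5, 7, 9, 10, 12, 15}) = 2
G(44) = mex({0, 2, 3, 4, 5, 6, 7, 9, 10, 12, 15}) = 1
G(45) = mex({0, 1, 2, 3, 4, 5, 6, 7, 9, 10, 12, 14}) = 8
G(46) = mex({0, 1, 3, 4, 5, 7, 8, 11, 12, 14}) = 2
G(47) = mex({0, 1, 2, 3, 4, 5, 6, 8, 9, 10, 11, 12}) = 7
G(48) = mex({0, 1, 2, 3, 5, 6, 7, 9, 10}) = 4
G(49) = mex({0, 2, 3, 4, 6, 7, 9, 10, 11, 12, 15}) = 1
G(50) = mex({0, 1, 4, 5, 6, 7, 9, 11, 12, 14, 15}) = 2
G(51) = mex({0, 1, 2, 3, 4, 5, 6, 7, 9, 12, 14, 15}) = 8
G(52) = mex({0, 2, 3, 4, 5, 6, 7, 8, 11, 12, 15}) = 1
G(53) = mex({0, 1, 2, 3, 5, 6, 7, 8, 9, 10, 11, 12}) = 4
G(54) = mex({0, 1, 2, 3, 4, 5, 6, 9, 10}) = 7
Therefore G(54) = 7.

7


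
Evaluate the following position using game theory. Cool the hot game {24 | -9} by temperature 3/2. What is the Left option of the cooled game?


Original game: {24 | -9} (a switch {a | b} with a > b).
Cooling by t (for t below the temperature (a - b)/2 = 33/2) taxes each move by t: {a | b} cooled by t is {a - t | b + t}.
Cooling amount: t = 3/2
Cooled Left option: 24 - 3/2 = 45/2
Cooled Right option: -9 + 3/2 = -15/2
Cooled game: {45/2 | -15/2}
Left option = 45/2

45/2


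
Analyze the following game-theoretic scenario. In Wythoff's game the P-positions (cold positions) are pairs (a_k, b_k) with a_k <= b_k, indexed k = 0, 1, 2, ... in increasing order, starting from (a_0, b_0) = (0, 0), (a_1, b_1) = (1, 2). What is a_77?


By Wythoff's theorem, a_k = floor(k * phi) and b_k = floor(k * phi^2) = a_k + k, where phi = (1 + sqrt(5))/2 is the golden ratio.
phi = (1 + sqrt(5))/2 = 1.618034
k = 77
k * phi = 77 * 1.618034 = 124.588617
a_77 = floor(k * phi) = 124

124


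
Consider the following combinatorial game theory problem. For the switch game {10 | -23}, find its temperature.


The game is {10 | -23}, a switch {a | b} with numbers a > b.
Cooling {a | b} by t gives {a - t | b + t}, which stops being hot when a - t = b + t, i.e. at t = (a - b)/2. So the temperature of a switch is (a - b)/2.
Temperature = (Left option - Right option) / 2
= (10 - (-23)) / 2
= 33 / 2
= 33/2

33/2


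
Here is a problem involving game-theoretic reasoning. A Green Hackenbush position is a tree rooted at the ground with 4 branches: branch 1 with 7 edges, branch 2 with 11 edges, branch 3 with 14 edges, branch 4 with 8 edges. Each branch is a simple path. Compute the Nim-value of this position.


The tree has 4 branches from the ground vertex.
In Green Hackenbush, the Nim-value of a simple path of length k is k.
Branch 1: length 7, Nim-value = 7
Branch 2: length 11, Nim-value = 11
Branch 3: length 14, Nim-value = 14
Branch 4: length 8, Nim-value = 8
Total Nim-value = XOR of all branch values:
0 XOR 7 = 7
7 XOR 11 = 12
12 XOR 14 = 2
2 XOR 8 = 10
Nim-value of the tree = 10

10


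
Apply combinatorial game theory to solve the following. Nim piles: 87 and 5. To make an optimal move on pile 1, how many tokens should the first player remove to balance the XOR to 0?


Piles: 87 and 5
Current XOR: 87 XOR 5 = 82 (non-zero, so this is an N-position).
To make the XOR zero, we need to find a move that balances the piles.
For pile 1 (size 87): target = 87 XOR 82 = 5
We reduce pile 1 from 87 to 5.
Tokens removed: 87 - 5 = 82
Verification: 5 XOR 5 = 0

82


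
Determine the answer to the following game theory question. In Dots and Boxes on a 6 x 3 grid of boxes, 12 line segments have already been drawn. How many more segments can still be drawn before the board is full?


Grid: 6 x 3 boxes, i.e. 7 rows and 4 columns of dots.
Horizontal edges: (rows + 1) * cols = 7 * 3 = 21
Vertical edges: rows * (cols + 1) = 6 * 4 = 24
Total edges: 21 + 24 = 45
Edges drawn: 12
Remaining: 45 - 12 = 33

33


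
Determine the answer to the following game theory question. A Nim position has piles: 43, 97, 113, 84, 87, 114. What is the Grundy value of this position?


We need the XOR (exclusive or) of all pile sizes.
After XOR-ing pile 1 (size 43): 0 XOR 43 = 43
After XOR-ing pile 2 (size 97): 43 XOR 97 = 74
After XOR-ing pile 3 (size 113): 74 XOR 113 = 59
After XOR-ing pile 4 (size 84): 59 XOR 84 = 111
After XOR-ing pile 5 (size 87): 111 XOR 87 = 56
After XOR-ing pile 6 (size 114): 56 XOR 114 = 74
The Nim-value of this position is 74.

74


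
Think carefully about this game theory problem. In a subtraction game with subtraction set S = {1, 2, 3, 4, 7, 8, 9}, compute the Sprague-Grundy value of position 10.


The subtraction set is S = {1, 2, 3, 4, 7, 8, 9}.
G(k) = mex{ G(k - s) : s in S, s <= k }. We compute iteratively: G(0) = 0.
G(1) = mex({0}) = 1
G(2) = mex({0, 1}) = 2
G(3) = mex({0, 1, 2}) = 3
G(4) = mex({0, 1, 2, 3}) = 4
G(5) = mex({1, 2, 3, 4}) = 0
G(6) = mex({0, 2, 3, 4}) = 1
G(7) = mex({0, 1, 3, 4}) = 2
G(8) = mex({0, 1, 2, 4}) = 3
G(9) = mex({0, 1, 2, 3}) = 4
G(10) = mex({1, 2, 3, 4}) = 0
Therefore G(10) = 0.

0


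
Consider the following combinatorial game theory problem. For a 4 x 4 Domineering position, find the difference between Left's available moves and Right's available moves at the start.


Board is 4 x 4 (rows x cols).
Left (vertical) placements: (rows-1) * cols = 3 * 4 = 12
Right (horizontal) placements: rows * (cols-1) = 4 * 3 = 12
Advantage = Left - Right = 12 - 12 = 0

0


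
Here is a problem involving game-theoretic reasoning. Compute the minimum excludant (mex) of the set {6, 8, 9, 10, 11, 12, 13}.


Set = {6, 8, 9, 10, 11, 12, 13}
0 is NOT in the set. This is the mex.
mex = 0

0


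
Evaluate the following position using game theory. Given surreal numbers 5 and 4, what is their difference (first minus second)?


x = 5, y = 4
x - y = 5 - 4 = 1

1


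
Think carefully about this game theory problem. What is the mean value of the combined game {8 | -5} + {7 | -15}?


G1 = {8 | -5}, G2 = {7 | -15}
Each is a switch {a | b} with numbers a > b; its mean value is (a + b)/2, and mean value is additive over game sums: m(G1 + G2) = m(G1) + m(G2).
Mean of G1 = (8 + (-5))/2 = 3/2 = 3/2
Mean of G2 = (7 + (-15))/2 = -8/2 = -4
Mean of G1 + G2 = 3/2 + -4 = -5/2

-5/2


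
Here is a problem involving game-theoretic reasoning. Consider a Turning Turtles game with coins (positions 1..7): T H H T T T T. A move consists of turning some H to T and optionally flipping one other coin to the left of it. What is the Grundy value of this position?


Coins: T H H T T T T
Key fact: a single head at position k behaves exactly like a Nim heap of size k (turning it to T and optionally flipping a coin at j < k corresponds to moving the heap from k to j, or to 0), and heads combine as a disjunctive sum (two heads at the same place would cancel, matching j XOR j = 0). So the Nim-value is the XOR of the 1-indexed positions of the heads.
Face-up positions (1-indexed): [2, 3]
XOR 0 with 2: 0 XOR 2 = 2
XOR 2 with 3: 2 XOR 3 = 1
Nim-value = 1

1


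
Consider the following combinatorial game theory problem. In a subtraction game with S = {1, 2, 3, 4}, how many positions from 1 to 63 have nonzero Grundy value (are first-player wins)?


Subtraction set S = {1, 2, 3, 4}, so G(n) = n mod 5.
G(n) = 0 when n is a multiple of 5.
Multiples of 5 in [1, 63]: 12
N-positions (nonzero Grundy) = 63 - 12 = 51

51


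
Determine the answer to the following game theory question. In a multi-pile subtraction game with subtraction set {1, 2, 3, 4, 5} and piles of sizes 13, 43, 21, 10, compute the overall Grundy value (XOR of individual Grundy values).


Subtraction set: {1, 2, 3, 4, 5}
For this subtraction set, G(n) = n mod 6 (period = max + 1 = 6).
Pile 1 (size 13): G(13) = 13 mod 6 = 1
Pile 2 (size 43): G(43) = 43 mod 6 = 1
Pile 3 (size 21): G(21) = 21 mod 6 = 3
Pile 4 (size 10): G(10) = 10 mod 6 = 4
Total Grundy value = XOR of all: 1 XOR 1 XOR 3 XOR 4 = 7

7


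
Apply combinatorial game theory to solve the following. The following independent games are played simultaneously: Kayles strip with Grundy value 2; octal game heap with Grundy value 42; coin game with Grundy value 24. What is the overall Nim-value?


By the Sprague-Grundy theorem, the Grundy value of a sum of games is the XOR of individual Grundy values.
Kayles strip: Grundy value = 2. Running XOR: 0 XOR 2 = 2
octal game heap: Grundy value = 42. Running XOR: 2 XOR 42 = 40
coin game: Grundy value = 24. Running XOR: 40 XOR 24 = 48
The combined Grundy value is 48.

48


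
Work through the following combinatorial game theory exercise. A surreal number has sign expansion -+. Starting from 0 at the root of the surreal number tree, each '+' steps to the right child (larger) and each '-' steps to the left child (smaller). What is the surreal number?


Sign expansion: -+
Rule: track bounds (lo, hi), initially (-inf, +inf). On '+', the current value becomes lo and we move to the simplest number in (value, hi): value + 1 if hi = +inf, otherwise the midpoint (value + hi)/2. On '-', the current value becomes hi and we move to value - 1 if lo = -inf, otherwise the midpoint (lo + value)/2.
Start at 0.
Step 1: sign = -, move left. Bounds: (-inf, 0). Value = -1
Step 2: sign = +, move right. Bounds: (-1, 0). Value = -1/2
The surreal number with sign expansion -+ is -1/2.

-1/2


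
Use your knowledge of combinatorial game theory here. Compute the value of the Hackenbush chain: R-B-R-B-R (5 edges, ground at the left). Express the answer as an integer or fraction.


Edges (from ground): R-B-R-B-R
By Berlekamp's sign-expansion rule, a Blue-Red Hackenbush stalk has the value of the surreal number whose sign sequence is the edge sequence with B -> + and R -> -.
Sign sequence: -+-+-
Trace the sign expansion in the surreal number tree, starting from 0:
Edge 1: R (sign -) -> bounds (-inf, 0), value = -1
Edge 2: B (sign +) -> bounds (-1, 0), value = -1/2
Edge 3: R (sign -) -> bounds (-1, -1/2), value = -3/4
Edge 4: B (sign +) -> bounds (-3/4, -1/2), value = -5/8
Edge 5: R (sign -) -> bounds (-3/4, -5/8), value = -11/16
Game value = -11/16

-11/16


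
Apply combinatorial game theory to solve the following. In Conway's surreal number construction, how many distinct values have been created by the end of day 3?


Day 0: {|} = 0 is born. Count = 1.
Day n: the number of surreal numbers born by day n is 2^(n+1) - 1.
By day 0: 2^1 - 1 = 1
By day 1: 2^2 - 1 = 3
By day 2: 2^3 - 1 = 7
By day 3: 2^4 - 1 = 15
By day 3: 15 surreal numbers.

15


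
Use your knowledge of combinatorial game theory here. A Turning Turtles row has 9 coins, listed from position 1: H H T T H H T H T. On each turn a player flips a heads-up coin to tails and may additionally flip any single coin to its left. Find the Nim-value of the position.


Coins: H H T T H H T H T
Key fact: a single head at position k behaves exactly like a Nim heap of size k (turning it to T and optionally flipping a coin at j < k corresponds to moving the heap from k to j, or to 0), and heads combine as a disjunctive sum (two heads at the same place would cancel, matching j XOR j = 0). So the Nim-value is the XOR of the 1-indexed positions of the heads.
Face-up positions (1-indexed): [1, 2, 5, 6, 8]
XOR 0 with 1: 0 XOR 1 = 1
XOR 1 with 2: 1 XOR 2 = 3
XOR 3 with 5: 3 XOR 5 = 6
XOR 6 with 6: 6 XOR 6 = 0
XOR 0 with 8: 0 XOR 8 = 8
Nim-value = 8

8
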